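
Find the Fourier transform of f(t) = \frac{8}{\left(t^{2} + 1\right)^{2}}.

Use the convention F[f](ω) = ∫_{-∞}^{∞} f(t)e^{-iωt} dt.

F(ω) = 4 \pi \left(\left|{\omega}\right| + 1\right) e^{- \left|{\omega}\right|}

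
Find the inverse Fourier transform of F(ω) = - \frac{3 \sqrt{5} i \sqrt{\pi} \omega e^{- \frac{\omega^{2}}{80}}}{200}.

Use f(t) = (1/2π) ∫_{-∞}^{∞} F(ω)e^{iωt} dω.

f(t) = 6 t e^{- 20 t^{2}}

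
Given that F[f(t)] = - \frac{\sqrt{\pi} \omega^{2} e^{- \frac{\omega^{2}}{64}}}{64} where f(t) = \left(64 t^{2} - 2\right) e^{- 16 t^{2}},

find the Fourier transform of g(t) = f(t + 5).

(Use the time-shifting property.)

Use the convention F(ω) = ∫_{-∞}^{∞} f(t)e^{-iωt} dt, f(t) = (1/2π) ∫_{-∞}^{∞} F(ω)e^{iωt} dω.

F[g](ω) = - \frac{\sqrt{\pi} \omega^{2} e^{- \frac{\omega \left(\omega - 320 i\right)}{64}}}{64}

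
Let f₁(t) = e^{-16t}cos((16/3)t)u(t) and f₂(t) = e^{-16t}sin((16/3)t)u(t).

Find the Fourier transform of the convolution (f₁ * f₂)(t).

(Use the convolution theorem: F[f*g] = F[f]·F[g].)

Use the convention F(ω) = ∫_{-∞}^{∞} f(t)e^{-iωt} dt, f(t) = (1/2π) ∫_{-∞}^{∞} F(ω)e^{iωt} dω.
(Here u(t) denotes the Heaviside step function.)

F[f₁*f₂](ω) = \frac{432 \left(i \omega + 16\right)}{\left(9 \left(i \omega + 16\right)^{2} + 256\right)^{2}}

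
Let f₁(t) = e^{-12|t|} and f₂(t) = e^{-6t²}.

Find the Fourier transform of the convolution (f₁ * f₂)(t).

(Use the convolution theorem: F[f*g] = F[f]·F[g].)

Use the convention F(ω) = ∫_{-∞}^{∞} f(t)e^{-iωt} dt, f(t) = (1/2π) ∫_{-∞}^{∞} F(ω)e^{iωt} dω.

F[f₁*f₂](ω) = \frac{4 \sqrt{6} \sqrt{\pi} e^{- \frac{\omega^{2}}{24}}}{\omega^{2} + 144}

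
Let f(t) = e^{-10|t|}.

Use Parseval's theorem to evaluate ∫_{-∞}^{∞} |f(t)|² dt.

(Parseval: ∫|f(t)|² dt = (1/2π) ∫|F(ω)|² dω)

∫|f(t)|² dt = \frac{1}{10}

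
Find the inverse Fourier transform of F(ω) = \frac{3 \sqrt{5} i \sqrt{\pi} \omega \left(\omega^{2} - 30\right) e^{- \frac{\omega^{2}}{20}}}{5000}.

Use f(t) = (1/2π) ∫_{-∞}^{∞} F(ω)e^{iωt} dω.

f(t) = 3 t^{3} e^{- 5 t^{2}}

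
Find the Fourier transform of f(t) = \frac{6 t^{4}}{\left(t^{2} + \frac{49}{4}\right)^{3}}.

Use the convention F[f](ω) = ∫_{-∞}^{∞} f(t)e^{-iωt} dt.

F(ω) = \frac{3 \pi \left(49 \omega^{2} - 70 \left|{\omega}\right| + 12\right) e^{- \frac{7 \left|{\omega}\right|}{2}}}{56}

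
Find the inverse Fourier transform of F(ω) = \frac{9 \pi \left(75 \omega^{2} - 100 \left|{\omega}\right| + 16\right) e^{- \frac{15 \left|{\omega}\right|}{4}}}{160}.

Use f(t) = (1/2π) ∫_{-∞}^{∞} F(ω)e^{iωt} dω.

f(t) = \frac{9 t^{4}}{\left(t^{2} + \frac{225}{16}\right)^{3}}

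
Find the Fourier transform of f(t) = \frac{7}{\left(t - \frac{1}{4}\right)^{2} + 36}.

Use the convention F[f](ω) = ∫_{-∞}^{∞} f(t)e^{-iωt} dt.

F(ω) = \frac{7 \pi e^{- \frac{i \omega}{4} - 6 \left|{\omega}\right|}}{6}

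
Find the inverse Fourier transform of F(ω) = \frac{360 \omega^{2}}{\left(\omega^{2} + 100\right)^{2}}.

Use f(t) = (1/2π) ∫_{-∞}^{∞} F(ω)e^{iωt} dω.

f(t) = 9 \left(1 - 10 \left|{t}\right|\right) e^{- 10 \left|{t}\right|}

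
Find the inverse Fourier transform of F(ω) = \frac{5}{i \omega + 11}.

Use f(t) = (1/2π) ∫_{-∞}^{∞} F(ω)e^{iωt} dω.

f(t) = 5 e^{- 11 t} u\left(t\right)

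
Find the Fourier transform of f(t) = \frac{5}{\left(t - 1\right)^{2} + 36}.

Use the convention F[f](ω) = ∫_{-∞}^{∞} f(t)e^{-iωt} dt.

F(ω) = \frac{5 \pi e^{- i \omega - 6 \left|{\omega}\right|}}{6}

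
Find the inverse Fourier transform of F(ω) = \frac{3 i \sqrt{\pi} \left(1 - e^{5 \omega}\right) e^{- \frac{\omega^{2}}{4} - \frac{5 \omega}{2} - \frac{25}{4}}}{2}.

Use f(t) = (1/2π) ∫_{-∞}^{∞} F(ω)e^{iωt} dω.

f(t) = 3 e^{- t^{2}} \sin{\left(5 t \right)}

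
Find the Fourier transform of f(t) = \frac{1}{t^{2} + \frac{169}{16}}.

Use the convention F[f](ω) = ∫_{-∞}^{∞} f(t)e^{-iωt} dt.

F(ω) = \frac{4 \pi e^{- \frac{13 \left|{\omega}\right|}{4}}}{13}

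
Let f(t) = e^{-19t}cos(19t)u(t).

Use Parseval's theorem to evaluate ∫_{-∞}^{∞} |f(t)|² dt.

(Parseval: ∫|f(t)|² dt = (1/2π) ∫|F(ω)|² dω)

∫|f(t)|² dt = \frac{3}{152}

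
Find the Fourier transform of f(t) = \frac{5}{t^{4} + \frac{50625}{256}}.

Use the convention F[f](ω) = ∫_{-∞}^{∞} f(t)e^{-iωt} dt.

F(ω) = \frac{64 \pi e^{- \frac{15 \sqrt{2} \left|{\omega}\right|}{8}} \sin{\left(\frac{15 \sqrt{2} \left|{\omega}\right|}{8} + \frac{\pi}{4} \right)}}{675}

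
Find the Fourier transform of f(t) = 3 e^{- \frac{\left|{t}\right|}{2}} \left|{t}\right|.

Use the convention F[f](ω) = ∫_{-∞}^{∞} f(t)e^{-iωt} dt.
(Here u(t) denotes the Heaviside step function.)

F(ω) = \frac{24 \left(1 - 4 \omega^{2}\right)}{\left(4 \omega^{2} + 1\right)^{2}}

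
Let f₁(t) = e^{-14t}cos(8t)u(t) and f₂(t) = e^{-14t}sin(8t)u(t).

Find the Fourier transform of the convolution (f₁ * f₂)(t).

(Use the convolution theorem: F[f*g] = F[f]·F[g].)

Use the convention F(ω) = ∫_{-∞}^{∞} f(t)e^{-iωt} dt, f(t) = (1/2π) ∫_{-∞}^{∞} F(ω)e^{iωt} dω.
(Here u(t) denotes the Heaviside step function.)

F[f₁*f₂](ω) = \frac{8 \left(i \omega + 14\right)}{\left(\left(i \omega + 14\right)^{2} + 64\right)^{2}}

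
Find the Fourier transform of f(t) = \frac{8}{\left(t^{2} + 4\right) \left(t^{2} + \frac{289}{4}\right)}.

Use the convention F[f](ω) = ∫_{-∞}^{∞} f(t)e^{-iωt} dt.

F(ω) = \frac{16 \pi e^{- 2 \left|{\omega}\right|}}{273} - \frac{64 \pi e^{- \frac{17 \left|{\omega}\right|}{2}}}{4641}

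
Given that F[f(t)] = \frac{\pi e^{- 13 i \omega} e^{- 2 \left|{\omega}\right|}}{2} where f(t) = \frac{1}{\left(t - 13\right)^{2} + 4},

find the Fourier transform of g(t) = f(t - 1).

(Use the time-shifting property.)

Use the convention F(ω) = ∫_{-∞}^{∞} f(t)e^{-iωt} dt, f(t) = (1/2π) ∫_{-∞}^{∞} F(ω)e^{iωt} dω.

F[g](ω) = \frac{\pi e^{- 14 i \omega - 2 \left|{\omega}\right|}}{2}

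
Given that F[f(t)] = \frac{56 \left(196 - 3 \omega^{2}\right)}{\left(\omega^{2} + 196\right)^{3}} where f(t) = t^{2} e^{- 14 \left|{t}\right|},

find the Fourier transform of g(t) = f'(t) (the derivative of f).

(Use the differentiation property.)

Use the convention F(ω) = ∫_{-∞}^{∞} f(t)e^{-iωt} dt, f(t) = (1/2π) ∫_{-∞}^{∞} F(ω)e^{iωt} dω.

F[g](ω) = - \frac{56 i \omega \left(3 \omega^{2} - 196\right)}{\left(\omega^{2} + 196\right)^{3}}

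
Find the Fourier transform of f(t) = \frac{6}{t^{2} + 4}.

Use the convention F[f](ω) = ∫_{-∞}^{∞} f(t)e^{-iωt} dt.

F(ω) = 3 \pi e^{- 2 \left|{\omega}\right|}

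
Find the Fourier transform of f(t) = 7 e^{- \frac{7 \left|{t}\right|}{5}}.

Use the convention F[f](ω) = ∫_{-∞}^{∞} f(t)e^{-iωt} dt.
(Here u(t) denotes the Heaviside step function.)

F(ω) = \frac{490}{25 \omega^{2} + 49}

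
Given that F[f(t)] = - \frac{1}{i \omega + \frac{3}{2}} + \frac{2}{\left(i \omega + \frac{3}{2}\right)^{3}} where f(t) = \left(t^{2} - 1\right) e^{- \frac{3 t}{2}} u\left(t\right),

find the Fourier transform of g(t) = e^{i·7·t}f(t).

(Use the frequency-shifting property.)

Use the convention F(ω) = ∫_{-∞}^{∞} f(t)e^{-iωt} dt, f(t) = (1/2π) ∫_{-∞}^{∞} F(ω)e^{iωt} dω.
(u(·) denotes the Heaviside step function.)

F[g](ω) = \frac{2 \left(16 i \left(\omega - 7\right) - \left(2 i \left(\omega - 7\right) + 3\right)^{3} + 24\right)}{\left(2 i \left(\omega - 7\right) + 3\right)^{4}}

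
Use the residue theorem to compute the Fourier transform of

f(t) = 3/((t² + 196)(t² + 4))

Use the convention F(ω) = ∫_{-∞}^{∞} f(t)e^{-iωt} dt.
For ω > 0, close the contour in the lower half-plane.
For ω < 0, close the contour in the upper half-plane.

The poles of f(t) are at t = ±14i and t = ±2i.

Let g(z) = f(z)e^{-iωz}; for large |z| the factor e^{-iωz} decays in the lower half-plane when ω > 0 and in the upper half-plane when ω < 0.

Case ω > 0 (lower half-plane, clockwise contour ⇒ F(ω) = -2πi·ΣRes):
  Res_{z = - 14 i} g(z) = - \frac{i e^{- 14 \omega}}{1792}
  Res_{z = - 2 i} g(z) = \frac{i e^{- 2 \omega}}{256}
  F(ω) = -2πi·ΣRes = \frac{\pi \left(7 e^{12 \omega} - 1\right) e^{- 14 \omega}}{896}

Case ω < 0 (upper half-plane, counterclockwise contour ⇒ F(ω) = +2πi·ΣRes):
  Res_{z = 14 i} g(z) = \frac{i e^{14 \omega}}{1792}
  Res_{z = 2 i} g(z) = - \frac{i e^{2 \omega}}{256}
  F(ω) = 2πi·ΣRes = \frac{\pi \left(7 - e^{12 \omega}\right) e^{2 \omega}}{896}

Both cases combine into a single formula in |ω|:

F(ω) = \frac{\pi \left(7 e^{12 \left|{\omega}\right|} - 1\right) e^{- 14 \left|{\omega}\right|}}{896}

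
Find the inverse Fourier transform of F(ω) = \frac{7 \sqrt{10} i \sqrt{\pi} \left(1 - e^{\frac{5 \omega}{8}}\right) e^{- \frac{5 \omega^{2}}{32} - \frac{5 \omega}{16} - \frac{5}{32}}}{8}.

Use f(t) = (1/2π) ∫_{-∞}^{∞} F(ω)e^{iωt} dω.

f(t) = 7 e^{- \frac{8 t^{2}}{5}} \sin{\left(t \right)}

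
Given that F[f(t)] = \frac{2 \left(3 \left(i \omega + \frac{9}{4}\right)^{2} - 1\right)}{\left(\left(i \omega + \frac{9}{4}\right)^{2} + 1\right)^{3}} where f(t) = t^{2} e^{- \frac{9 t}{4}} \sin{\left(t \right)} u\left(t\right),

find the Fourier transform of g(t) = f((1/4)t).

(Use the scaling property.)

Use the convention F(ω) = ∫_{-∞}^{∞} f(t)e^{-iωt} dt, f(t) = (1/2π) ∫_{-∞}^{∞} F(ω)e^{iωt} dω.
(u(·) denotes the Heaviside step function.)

F[g](ω) = \frac{2048 \left(3 \left(16 i \omega + 9\right)^{2} - 16\right)}{\left(\left(16 i \omega + 9\right)^{2} + 16\right)^{3}}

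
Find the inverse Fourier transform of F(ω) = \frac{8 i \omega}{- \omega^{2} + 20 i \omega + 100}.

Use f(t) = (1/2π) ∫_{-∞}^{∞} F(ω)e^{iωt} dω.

f(t) = 8 \left(1 - 10 t\right) e^{- 10 t} u\left(t\right)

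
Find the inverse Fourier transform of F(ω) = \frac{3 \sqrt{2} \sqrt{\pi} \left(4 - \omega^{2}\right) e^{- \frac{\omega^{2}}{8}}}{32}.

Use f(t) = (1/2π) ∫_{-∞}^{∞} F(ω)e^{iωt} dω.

f(t) = 3 t^{2} e^{- 2 t^{2}}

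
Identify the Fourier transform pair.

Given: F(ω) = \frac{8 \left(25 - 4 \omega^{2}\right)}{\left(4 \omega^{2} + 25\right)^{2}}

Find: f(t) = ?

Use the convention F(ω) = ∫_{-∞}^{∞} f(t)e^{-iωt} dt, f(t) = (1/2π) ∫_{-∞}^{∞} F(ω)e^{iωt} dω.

f(t) = e^{- \frac{5 \left|{t}\right|}{2}} \left|{t}\right|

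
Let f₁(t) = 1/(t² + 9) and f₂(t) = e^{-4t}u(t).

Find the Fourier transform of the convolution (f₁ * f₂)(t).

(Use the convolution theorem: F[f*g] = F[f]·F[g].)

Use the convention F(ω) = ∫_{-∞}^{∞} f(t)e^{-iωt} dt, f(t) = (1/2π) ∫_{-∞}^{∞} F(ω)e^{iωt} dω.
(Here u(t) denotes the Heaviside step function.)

F[f₁*f₂](ω) = \frac{\pi e^{- 3 \left|{\omega}\right|}}{3 \left(i \omega + 4\right)}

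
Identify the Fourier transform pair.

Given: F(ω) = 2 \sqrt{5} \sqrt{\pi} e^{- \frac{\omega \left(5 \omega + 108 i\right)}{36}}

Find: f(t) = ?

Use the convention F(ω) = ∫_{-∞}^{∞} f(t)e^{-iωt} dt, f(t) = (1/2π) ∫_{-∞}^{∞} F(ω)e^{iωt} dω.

f(t) = 6 e^{- \frac{9 \left(t - 3\right)^{2}}{5}}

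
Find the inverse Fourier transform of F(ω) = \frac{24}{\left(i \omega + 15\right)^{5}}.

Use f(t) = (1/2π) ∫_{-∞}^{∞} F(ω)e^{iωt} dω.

f(t) = t^{4} e^{- 15 t} u\left(t\right)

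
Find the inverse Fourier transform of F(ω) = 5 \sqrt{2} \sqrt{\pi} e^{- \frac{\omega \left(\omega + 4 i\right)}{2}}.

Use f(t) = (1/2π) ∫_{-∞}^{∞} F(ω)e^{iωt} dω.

f(t) = 5 e^{- \frac{\left(t - 2\right)^{2}}{2}}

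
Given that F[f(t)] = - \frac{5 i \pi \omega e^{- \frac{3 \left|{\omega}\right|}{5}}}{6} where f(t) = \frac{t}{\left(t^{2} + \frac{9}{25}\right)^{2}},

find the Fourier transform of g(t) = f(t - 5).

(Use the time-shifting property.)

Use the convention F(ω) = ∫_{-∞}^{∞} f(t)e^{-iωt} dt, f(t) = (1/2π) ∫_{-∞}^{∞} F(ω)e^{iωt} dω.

F[g](ω) = - \frac{5 i \pi \omega e^{- 5 i \omega - \frac{3 \left|{\omega}\right|}{5}}}{6}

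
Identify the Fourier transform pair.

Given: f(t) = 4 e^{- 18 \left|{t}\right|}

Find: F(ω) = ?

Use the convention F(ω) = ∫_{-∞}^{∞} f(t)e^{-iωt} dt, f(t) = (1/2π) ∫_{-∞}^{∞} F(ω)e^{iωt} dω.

F(ω) = \frac{144}{\omega^{2} + 324}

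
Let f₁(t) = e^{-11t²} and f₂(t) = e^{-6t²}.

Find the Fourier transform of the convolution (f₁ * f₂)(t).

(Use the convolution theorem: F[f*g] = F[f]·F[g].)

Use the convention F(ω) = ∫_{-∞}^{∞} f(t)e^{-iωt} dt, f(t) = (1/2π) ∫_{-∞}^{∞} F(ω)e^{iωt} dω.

F[f₁*f₂](ω) = \frac{\sqrt{66} \pi e^{- \frac{17 \omega^{2}}{264}}}{66}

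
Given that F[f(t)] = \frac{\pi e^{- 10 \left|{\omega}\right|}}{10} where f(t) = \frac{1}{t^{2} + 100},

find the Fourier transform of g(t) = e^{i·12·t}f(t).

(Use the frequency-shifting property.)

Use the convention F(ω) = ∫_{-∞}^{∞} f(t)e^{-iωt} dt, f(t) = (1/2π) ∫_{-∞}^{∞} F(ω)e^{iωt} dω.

F[g](ω) = \frac{\pi e^{- 10 \left|{\omega - 12}\right|}}{10}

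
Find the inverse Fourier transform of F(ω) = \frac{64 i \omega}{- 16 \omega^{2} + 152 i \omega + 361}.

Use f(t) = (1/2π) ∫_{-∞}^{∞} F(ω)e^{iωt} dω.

f(t) = 4 \left(1 - \frac{19 t}{4}\right) e^{- \frac{19 t}{4}} u\left(t\right)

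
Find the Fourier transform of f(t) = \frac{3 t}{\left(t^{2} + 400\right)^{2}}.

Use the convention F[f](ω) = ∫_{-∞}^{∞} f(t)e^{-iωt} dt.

F(ω) = - \frac{3 i \pi \omega e^{- 20 \left|{\omega}\right|}}{40}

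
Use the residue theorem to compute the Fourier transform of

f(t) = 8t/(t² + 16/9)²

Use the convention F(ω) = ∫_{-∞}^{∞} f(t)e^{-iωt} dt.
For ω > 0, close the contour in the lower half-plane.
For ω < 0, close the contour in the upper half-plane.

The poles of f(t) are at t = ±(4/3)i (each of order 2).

Let g(z) = f(z)e^{-iωz}; for large |z| the factor e^{-iωz} decays in the lower half-plane when ω > 0 and in the upper half-plane when ω < 0.

Case ω > 0 (lower half-plane, clockwise contour ⇒ F(ω) = -2πi·ΣRes):
  Res_{z = - \frac{4 i}{3}} g(z) = \frac{3 \omega e^{- \frac{4 \omega}{3}}}{2} (pole of order 2)
  F(ω) = -2πi·ΣRes = - 3 i \pi \omega e^{- \frac{4 \omega}{3}}

Case ω < 0 (upper half-plane, counterclockwise contour ⇒ F(ω) = +2πi·ΣRes):
  Res_{z = \frac{4 i}{3}} g(z) = - \frac{3 \omega e^{\frac{4 \omega}{3}}}{2} (pole of order 2)
  F(ω) = 2πi·ΣRes = - 3 i \pi \omega e^{\frac{4 \omega}{3}}

Both cases combine into a single formula in |ω|:

F(ω) = - 3 i \pi \omega e^{- \frac{4 \left|{\omega}\right|}{3}}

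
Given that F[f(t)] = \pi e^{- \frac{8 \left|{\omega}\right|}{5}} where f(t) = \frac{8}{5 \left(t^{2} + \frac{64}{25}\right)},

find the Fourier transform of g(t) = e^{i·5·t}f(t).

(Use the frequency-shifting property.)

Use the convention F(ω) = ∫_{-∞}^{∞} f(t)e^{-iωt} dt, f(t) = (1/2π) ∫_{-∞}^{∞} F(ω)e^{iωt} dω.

F[g](ω) = \pi e^{- \frac{8 \left|{\omega - 5}\right|}{5}}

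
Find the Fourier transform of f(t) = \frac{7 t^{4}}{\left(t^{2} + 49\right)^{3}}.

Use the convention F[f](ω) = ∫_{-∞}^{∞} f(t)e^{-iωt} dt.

F(ω) = \frac{\pi \left(49 \omega^{2} - 35 \left|{\omega}\right| + 3\right) e^{- 7 \left|{\omega}\right|}}{8}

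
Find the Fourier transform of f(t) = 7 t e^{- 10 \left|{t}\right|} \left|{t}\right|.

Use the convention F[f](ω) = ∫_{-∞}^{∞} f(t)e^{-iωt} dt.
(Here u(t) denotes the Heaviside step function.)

F(ω) = \frac{28 i \omega \left(\omega^{2} - 300\right)}{\left(\omega^{2} + 100\right)^{3}}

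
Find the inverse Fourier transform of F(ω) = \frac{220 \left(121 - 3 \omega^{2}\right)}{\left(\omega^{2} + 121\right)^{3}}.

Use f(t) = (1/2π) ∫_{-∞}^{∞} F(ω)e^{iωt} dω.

f(t) = 5 t^{2} e^{- 11 \left|{t}\right|}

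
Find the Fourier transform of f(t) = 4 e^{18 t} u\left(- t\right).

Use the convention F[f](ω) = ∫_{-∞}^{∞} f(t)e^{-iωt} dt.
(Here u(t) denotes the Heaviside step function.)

F(ω) = - \frac{4}{i \omega - 18}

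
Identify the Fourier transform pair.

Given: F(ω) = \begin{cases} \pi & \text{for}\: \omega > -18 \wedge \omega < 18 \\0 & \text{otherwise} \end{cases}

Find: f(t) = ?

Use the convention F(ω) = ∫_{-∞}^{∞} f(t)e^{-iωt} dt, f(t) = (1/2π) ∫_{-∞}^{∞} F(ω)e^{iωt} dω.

f(t) = \frac{\sin{\left(18 t \right)}}{t}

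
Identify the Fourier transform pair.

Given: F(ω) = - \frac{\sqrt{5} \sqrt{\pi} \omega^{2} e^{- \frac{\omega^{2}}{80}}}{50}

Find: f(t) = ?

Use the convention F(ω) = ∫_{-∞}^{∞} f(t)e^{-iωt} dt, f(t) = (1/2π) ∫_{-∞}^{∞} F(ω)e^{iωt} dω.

f(t) = 4 \left(80 t^{2} - 2\right) e^{- 20 t^{2}}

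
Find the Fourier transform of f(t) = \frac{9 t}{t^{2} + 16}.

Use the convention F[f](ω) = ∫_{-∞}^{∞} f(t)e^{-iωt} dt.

F(ω) = - 9 i \pi e^{- 4 \left|{\omega}\right|} \operatorname{sign}{\left(\omega \right)}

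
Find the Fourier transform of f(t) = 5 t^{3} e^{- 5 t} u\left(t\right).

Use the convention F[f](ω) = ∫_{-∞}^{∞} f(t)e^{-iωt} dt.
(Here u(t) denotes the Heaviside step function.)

F(ω) = \frac{30}{\left(i \omega + 5\right)^{4}}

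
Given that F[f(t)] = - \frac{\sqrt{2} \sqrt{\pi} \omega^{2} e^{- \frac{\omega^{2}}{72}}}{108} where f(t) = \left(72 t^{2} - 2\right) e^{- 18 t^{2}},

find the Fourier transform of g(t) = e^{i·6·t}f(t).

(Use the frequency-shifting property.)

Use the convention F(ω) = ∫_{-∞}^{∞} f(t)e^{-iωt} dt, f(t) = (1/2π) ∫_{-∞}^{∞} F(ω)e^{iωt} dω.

F[g](ω) = - \frac{\sqrt{2} \sqrt{\pi} \left(\omega - 6\right)^{2} e^{- \frac{\left(\omega - 6\right)^{2}}{72}}}{108}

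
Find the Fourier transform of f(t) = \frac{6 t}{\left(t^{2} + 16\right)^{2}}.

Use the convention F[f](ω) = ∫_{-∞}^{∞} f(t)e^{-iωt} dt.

F(ω) = - \frac{3 i \pi \omega e^{- 4 \left|{\omega}\right|}}{4}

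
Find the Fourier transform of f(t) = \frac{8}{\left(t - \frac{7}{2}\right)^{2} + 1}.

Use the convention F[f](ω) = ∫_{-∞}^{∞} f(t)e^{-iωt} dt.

F(ω) = 8 \pi e^{- \frac{7 i \omega}{2} - \left|{\omega}\right|}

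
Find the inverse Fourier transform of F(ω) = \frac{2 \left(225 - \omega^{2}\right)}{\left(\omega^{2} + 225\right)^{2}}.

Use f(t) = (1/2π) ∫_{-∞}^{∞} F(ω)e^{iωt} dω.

f(t) = e^{- 15 \left|{t}\right|} \left|{t}\right|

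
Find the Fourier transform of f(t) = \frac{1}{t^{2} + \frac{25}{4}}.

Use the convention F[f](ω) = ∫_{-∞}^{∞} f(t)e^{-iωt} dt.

F(ω) = \frac{2 \pi e^{- \frac{5 \left|{\omega}\right|}{2}}}{5}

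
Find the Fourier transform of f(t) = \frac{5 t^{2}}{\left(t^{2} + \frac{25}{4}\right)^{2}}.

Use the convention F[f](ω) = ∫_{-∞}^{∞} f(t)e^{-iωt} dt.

F(ω) = \frac{\pi \left(2 - 5 \left|{\omega}\right|\right) e^{- \frac{5 \left|{\omega}\right|}{2}}}{2}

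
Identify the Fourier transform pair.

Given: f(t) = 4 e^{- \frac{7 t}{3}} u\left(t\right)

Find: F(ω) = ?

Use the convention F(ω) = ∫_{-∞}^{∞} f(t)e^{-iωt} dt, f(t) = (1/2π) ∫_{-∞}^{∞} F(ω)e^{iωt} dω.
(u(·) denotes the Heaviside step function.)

F(ω) = \frac{12}{3 i \omega + 7}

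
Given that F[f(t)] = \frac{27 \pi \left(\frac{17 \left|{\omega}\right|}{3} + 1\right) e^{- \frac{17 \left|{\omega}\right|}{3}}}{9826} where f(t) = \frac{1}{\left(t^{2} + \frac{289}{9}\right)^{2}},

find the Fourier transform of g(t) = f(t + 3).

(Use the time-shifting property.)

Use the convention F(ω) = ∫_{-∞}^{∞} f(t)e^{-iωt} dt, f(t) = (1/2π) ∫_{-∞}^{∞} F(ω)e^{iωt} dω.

F[g](ω) = \frac{9 \pi \left(17 \left|{\omega}\right| + 3\right) e^{3 i \omega - \frac{17 \left|{\omega}\right|}{3}}}{9826}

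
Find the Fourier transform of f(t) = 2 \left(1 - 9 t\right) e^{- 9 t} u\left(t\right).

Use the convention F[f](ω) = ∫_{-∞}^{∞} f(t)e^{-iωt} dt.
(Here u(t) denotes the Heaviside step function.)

F(ω) = \frac{2 i \omega}{- \omega^{2} + 18 i \omega + 81}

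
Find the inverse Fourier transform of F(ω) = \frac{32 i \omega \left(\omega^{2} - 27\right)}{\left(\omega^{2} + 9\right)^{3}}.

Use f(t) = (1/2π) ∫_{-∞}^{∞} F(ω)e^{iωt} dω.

f(t) = 8 t e^{- 3 \left|{t}\right|} \left|{t}\right|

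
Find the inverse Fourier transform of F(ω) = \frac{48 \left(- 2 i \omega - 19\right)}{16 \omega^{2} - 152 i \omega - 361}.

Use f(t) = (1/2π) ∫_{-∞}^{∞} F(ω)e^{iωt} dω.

f(t) = 6 \left(\frac{19 t}{4} + 1\right) e^{- \frac{19 t}{4}} u\left(t\right)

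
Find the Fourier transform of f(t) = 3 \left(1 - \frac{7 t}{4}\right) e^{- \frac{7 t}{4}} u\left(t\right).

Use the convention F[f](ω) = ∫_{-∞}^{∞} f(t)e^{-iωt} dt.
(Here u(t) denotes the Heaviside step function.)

F(ω) = \frac{48 i \omega}{- 16 \omega^{2} + 56 i \omega + 49}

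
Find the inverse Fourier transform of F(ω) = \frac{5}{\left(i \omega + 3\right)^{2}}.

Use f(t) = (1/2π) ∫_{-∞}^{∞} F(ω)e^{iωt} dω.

f(t) = 5 t e^{- 3 t} u\left(t\right)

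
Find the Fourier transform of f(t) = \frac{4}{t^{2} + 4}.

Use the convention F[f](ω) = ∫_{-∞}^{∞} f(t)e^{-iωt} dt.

F(ω) = 2 \pi e^{- 2 \left|{\omega}\right|}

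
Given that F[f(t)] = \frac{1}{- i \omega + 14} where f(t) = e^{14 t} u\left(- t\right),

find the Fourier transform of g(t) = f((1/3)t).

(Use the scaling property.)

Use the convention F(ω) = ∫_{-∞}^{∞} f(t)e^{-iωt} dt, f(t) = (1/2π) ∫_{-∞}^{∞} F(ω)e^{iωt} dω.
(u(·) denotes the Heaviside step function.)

F[g](ω) = - \frac{3}{3 i \omega - 14}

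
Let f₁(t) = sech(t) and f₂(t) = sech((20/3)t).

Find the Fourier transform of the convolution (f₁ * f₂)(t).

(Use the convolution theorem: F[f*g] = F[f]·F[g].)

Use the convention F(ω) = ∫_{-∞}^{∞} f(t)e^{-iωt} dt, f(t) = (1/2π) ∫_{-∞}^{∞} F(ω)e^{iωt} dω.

F[f₁*f₂](ω) = \frac{3 \pi^{2}}{20 \cosh{\left(\frac{3 \pi \omega}{40} \right)} \cosh{\left(\frac{\pi \omega}{2} \right)}}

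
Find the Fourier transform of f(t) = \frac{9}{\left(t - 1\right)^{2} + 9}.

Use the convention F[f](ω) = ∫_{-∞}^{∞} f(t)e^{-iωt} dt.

F(ω) = 3 \pi e^{- i \omega - 3 \left|{\omega}\right|}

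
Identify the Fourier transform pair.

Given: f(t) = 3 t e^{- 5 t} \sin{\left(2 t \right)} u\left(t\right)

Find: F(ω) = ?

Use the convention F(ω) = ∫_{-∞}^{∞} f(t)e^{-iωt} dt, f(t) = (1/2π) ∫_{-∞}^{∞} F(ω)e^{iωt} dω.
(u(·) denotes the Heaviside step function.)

F(ω) = \frac{12 \left(i \omega + 5\right)}{\left(\left(i \omega + 5\right)^{2} + 4\right)^{2}}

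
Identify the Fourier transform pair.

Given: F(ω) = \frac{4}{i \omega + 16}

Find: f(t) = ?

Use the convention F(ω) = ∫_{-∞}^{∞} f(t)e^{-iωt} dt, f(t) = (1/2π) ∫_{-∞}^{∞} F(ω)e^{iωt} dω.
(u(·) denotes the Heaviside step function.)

f(t) = 4 e^{- 16 t} u\left(t\right)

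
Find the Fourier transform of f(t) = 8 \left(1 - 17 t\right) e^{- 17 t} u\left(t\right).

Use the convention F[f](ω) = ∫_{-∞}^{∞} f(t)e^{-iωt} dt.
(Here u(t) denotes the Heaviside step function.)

F(ω) = \frac{8 i \omega}{- \omega^{2} + 34 i \omega + 289}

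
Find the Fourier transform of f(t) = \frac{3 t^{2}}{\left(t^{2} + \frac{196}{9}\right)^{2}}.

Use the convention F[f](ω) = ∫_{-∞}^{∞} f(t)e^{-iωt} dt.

F(ω) = \frac{3 \pi \left(3 - 14 \left|{\omega}\right|\right) e^{- \frac{14 \left|{\omega}\right|}{3}}}{28}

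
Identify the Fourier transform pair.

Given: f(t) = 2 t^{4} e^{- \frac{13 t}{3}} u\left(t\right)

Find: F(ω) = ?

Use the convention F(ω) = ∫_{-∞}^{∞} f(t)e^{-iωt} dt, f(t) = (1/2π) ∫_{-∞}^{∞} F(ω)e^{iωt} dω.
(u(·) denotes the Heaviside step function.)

F(ω) = \frac{11664}{\left(3 i \omega + 13\right)^{5}}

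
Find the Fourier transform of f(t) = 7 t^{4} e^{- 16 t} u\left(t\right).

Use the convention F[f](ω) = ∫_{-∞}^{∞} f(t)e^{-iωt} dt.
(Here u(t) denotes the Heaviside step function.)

F(ω) = \frac{168}{\left(i \omega + 16\right)^{5}}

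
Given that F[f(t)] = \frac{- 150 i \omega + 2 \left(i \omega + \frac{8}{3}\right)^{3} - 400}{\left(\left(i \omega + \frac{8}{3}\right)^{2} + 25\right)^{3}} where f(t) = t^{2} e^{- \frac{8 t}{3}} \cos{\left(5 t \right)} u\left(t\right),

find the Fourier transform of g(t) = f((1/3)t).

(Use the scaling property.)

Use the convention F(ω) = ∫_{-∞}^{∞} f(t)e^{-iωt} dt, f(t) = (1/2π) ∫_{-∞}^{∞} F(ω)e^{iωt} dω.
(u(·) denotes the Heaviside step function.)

F[g](ω) = \frac{162 \left(- 6075 i \omega + \left(9 i \omega + 8\right)^{3} - 5400\right)}{\left(\left(9 i \omega + 8\right)^{2} + 225\right)^{3}}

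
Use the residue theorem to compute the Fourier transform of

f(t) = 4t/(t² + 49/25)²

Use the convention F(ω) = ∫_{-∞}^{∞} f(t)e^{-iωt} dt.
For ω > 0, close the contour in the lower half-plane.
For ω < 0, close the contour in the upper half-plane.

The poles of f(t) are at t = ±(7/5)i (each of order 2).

Let g(z) = f(z)e^{-iωz}; for large |z| the factor e^{-iωz} decays in the lower half-plane when ω > 0 and in the upper half-plane when ω < 0.

Case ω > 0 (lower half-plane, clockwise contour ⇒ F(ω) = -2πi·ΣRes):
  Res_{z = - \frac{7 i}{5}} g(z) = \frac{5 \omega e^{- \frac{7 \omega}{5}}}{7} (pole of order 2)
  F(ω) = -2πi·ΣRes = - \frac{10 i \pi \omega e^{- \frac{7 \omega}{5}}}{7}

Case ω < 0 (upper half-plane, counterclockwise contour ⇒ F(ω) = +2πi·ΣRes):
  Res_{z = \frac{7 i}{5}} g(z) = - \frac{5 \omega e^{\frac{7 \omega}{5}}}{7} (pole of order 2)
  F(ω) = 2πi·ΣRes = - \frac{10 i \pi \omega e^{\frac{7 \omega}{5}}}{7}

Both cases combine into a single formula in |ω|:

F(ω) = - \frac{10 i \pi \omega e^{- \frac{7 \left|{\omega}\right|}{5}}}{7}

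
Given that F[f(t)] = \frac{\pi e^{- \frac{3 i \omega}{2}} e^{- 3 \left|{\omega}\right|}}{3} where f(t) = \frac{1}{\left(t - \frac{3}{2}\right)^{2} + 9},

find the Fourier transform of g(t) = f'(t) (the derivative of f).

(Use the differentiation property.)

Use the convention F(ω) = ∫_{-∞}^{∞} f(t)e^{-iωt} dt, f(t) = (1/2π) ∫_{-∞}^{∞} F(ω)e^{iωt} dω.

F[g](ω) = \frac{i \pi \omega e^{- \frac{3 i \omega}{2} - 3 \left|{\omega}\right|}}{3}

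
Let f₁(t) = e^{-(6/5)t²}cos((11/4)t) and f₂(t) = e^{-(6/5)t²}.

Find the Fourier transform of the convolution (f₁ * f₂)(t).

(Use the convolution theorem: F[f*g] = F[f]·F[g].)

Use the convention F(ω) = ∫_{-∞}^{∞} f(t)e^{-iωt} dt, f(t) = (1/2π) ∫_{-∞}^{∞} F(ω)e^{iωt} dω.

F[f₁*f₂](ω) = \frac{5 \pi \left(e^{\frac{55 \omega}{24}} + 1\right) e^{- \frac{5 \omega^{2}}{12} - \frac{55 \omega}{48} - \frac{605}{384}}}{12}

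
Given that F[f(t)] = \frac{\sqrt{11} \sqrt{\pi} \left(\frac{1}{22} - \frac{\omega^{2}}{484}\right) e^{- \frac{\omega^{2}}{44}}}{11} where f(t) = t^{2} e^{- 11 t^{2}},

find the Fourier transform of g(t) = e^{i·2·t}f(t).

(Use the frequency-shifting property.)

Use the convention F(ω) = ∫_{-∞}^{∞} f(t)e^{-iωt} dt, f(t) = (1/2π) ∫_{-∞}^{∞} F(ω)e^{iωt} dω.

F[g](ω) = \frac{\sqrt{11} \sqrt{\pi} \left(22 - \left(\omega - 2\right)^{2}\right) e^{- \frac{\left(\omega - 2\right)^{2}}{44}}}{5324}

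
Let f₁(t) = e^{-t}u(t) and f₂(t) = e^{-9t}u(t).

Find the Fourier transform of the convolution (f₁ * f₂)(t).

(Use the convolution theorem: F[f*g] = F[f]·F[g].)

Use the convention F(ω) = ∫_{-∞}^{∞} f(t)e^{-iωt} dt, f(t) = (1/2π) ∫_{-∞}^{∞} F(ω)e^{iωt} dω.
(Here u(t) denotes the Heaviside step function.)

F[f₁*f₂](ω) = \frac{1}{\left(i \omega + 1\right) \left(i \omega + 9\right)}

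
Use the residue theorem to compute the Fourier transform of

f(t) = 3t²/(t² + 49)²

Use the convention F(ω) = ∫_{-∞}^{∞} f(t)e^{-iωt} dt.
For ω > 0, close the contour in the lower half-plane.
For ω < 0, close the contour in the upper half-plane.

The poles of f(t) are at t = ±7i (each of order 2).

Let g(z) = f(z)e^{-iωz}; for large |z| the factor e^{-iωz} decays in the lower half-plane when ω > 0 and in the upper half-plane when ω < 0.

Case ω > 0 (lower half-plane, clockwise contour ⇒ F(ω) = -2πi·ΣRes):
  Res_{z = - 7 i} g(z) = \frac{3 i \left(1 - 7 \omega\right) e^{- 7 \omega}}{28} (pole of order 2)
  F(ω) = -2πi·ΣRes = \frac{3 \pi \left(1 - 7 \omega\right) e^{- 7 \omega}}{14}

Case ω < 0 (upper half-plane, counterclockwise contour ⇒ F(ω) = +2πi·ΣRes):
  Res_{z = 7 i} g(z) = \frac{3 i \left(- 7 \omega - 1\right) e^{7 \omega}}{28} (pole of order 2)
  F(ω) = 2πi·ΣRes = \frac{3 \pi \left(7 \omega + 1\right) e^{7 \omega}}{14}

Both cases combine into a single formula in |ω|:

F(ω) = \frac{3 \pi \left(1 - 7 \left|{\omega}\right|\right) e^{- 7 \left|{\omega}\right|}}{14}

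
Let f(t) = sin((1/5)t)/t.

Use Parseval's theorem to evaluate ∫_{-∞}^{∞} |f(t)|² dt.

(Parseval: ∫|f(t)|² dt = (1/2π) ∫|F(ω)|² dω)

∫|f(t)|² dt = \frac{\pi}{5}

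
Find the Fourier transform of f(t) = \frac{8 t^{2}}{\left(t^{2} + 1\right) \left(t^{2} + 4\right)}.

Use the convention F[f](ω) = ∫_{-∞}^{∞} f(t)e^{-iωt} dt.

F(ω) = \frac{8 \pi \left(2 - e^{\left|{\omega}\right|}\right) e^{- 2 \left|{\omega}\right|}}{3}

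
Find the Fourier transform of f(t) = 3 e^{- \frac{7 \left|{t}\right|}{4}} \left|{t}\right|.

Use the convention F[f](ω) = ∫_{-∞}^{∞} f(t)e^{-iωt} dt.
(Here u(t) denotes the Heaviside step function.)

F(ω) = \frac{96 \left(49 - 16 \omega^{2}\right)}{\left(16 \omega^{2} + 49\right)^{2}}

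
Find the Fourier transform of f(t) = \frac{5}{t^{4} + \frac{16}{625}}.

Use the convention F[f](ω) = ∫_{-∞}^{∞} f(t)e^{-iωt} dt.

F(ω) = \frac{625 \pi e^{- \frac{\sqrt{2} \left|{\omega}\right|}{5}} \sin{\left(\frac{\sqrt{2} \left|{\omega}\right|}{5} + \frac{\pi}{4} \right)}}{8}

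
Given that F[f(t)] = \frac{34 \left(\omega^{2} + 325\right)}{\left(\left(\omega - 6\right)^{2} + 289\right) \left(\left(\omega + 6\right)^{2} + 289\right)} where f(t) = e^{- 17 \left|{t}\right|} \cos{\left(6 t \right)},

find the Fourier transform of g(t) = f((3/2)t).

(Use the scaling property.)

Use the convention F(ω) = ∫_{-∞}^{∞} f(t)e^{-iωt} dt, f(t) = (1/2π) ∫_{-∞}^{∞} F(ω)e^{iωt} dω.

F[g](ω) = \frac{204 \left(4 \omega^{2} + 2925\right)}{16 \omega^{4} + 18216 \omega^{2} + 8555625}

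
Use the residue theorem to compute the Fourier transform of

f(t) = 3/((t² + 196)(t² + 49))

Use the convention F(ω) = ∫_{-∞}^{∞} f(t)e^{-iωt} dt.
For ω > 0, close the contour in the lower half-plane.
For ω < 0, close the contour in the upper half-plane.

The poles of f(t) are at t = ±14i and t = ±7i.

Let g(z) = f(z)e^{-iωz}; for large |z| the factor e^{-iωz} decays in the lower half-plane when ω > 0 and in the upper half-plane when ω < 0.

Case ω > 0 (lower half-plane, clockwise contour ⇒ F(ω) = -2πi·ΣRes):
  Res_{z = - 14 i} g(z) = - \frac{i e^{- 14 \omega}}{1372}
  Res_{z = - 7 i} g(z) = \frac{i e^{- 7 \omega}}{686}
  F(ω) = -2πi·ΣRes = \frac{\pi \left(2 e^{7 \omega} - 1\right) e^{- 14 \omega}}{686}

Case ω < 0 (upper half-plane, counterclockwise contour ⇒ F(ω) = +2πi·ΣRes):
  Res_{z = 14 i} g(z) = \frac{i e^{14 \omega}}{1372}
  Res_{z = 7 i} g(z) = - \frac{i e^{7 \omega}}{686}
  F(ω) = 2πi·ΣRes = \frac{\pi \left(2 - e^{7 \omega}\right) e^{7 \omega}}{686}

Both cases combine into a single formula in |ω|:

F(ω) = \frac{\pi \left(2 e^{7 \left|{\omega}\right|} - 1\right) e^{- 14 \left|{\omega}\right|}}{686}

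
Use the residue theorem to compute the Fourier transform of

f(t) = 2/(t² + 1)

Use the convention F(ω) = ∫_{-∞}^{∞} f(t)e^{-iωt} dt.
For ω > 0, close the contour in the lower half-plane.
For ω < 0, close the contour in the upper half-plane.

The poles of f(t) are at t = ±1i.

Let g(z) = f(z)e^{-iωz}; for large |z| the factor e^{-iωz} decays in the lower half-plane when ω > 0 and in the upper half-plane when ω < 0.

Case ω > 0 (lower half-plane, clockwise contour ⇒ F(ω) = -2πi·ΣRes):
  Res_{z = - i} g(z) = i e^{- \omega}
  F(ω) = -2πi·ΣRes = 2 \pi e^{- \omega}

Case ω < 0 (upper half-plane, counterclockwise contour ⇒ F(ω) = +2πi·ΣRes):
  Res_{z = i} g(z) = - i e^{\omega}
  F(ω) = 2πi·ΣRes = 2 \pi e^{\omega}

Both cases combine into a single formula in |ω|:

F(ω) = 2 \pi e^{- \left|{\omega}\right|}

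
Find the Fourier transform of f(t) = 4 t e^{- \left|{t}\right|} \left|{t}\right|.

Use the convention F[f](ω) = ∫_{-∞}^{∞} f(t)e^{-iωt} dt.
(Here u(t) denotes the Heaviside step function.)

F(ω) = \frac{16 i \omega \left(\omega^{2} - 3\right)}{\left(\omega^{2} + 1\right)^{3}}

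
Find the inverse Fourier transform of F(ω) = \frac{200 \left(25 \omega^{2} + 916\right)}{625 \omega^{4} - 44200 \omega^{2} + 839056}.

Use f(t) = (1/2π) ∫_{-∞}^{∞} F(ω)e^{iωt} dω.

f(t) = 5 e^{- \frac{4 \left|{t}\right|}{5}} \cos{\left(6 \left|{t}\right| \right)}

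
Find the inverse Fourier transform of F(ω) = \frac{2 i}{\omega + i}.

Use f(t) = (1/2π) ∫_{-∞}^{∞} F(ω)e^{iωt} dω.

f(t) = 2 e^{t} u\left(- t\right)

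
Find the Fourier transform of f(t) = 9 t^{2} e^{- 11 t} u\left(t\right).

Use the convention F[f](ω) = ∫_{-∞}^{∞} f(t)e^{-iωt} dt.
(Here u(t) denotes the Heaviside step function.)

F(ω) = \frac{18}{\left(i \omega + 11\right)^{3}}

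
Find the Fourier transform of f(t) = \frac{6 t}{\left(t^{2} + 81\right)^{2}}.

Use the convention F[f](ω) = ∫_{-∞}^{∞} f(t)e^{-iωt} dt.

F(ω) = - \frac{i \pi \omega e^{- 9 \left|{\omega}\right|}}{3}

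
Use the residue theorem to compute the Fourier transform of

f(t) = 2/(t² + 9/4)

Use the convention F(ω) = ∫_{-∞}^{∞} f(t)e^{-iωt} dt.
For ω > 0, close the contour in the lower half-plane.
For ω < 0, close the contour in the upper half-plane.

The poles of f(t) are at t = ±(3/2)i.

Let g(z) = f(z)e^{-iωz}; for large |z| the factor e^{-iωz} decays in the lower half-plane when ω > 0 and in the upper half-plane when ω < 0.

Case ω > 0 (lower half-plane, clockwise contour ⇒ F(ω) = -2πi·ΣRes):
  Res_{z = - \frac{3 i}{2}} g(z) = \frac{2 i e^{- \frac{3 \omega}{2}}}{3}
  F(ω) = -2πi·ΣRes = \frac{4 \pi e^{- \frac{3 \omega}{2}}}{3}

Case ω < 0 (upper half-plane, counterclockwise contour ⇒ F(ω) = +2πi·ΣRes):
  Res_{z = \frac{3 i}{2}} g(z) = - \frac{2 i e^{\frac{3 \omega}{2}}}{3}
  F(ω) = 2πi·ΣRes = \frac{4 \pi e^{\frac{3 \omega}{2}}}{3}

Both cases combine into a single formula in |ω|:

F(ω) = \frac{4 \pi e^{- \frac{3 \left|{\omega}\right|}{2}}}{3}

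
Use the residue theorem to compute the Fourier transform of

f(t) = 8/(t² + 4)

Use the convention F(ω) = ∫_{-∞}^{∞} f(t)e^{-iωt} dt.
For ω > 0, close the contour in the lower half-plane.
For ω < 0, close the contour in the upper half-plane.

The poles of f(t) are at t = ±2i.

Let g(z) = f(z)e^{-iωz}; for large |z| the factor e^{-iωz} decays in the lower half-plane when ω > 0 and in the upper half-plane when ω < 0.

Case ω > 0 (lower half-plane, clockwise contour ⇒ F(ω) = -2πi·ΣRes):
  Res_{z = - 2 i} g(z) = 2 i e^{- 2 \omega}
  F(ω) = -2πi·ΣRes = 4 \pi e^{- 2 \omega}

Case ω < 0 (upper half-plane, counterclockwise contour ⇒ F(ω) = +2πi·ΣRes):
  Res_{z = 2 i} g(z) = - 2 i e^{2 \omega}
  F(ω) = 2πi·ΣRes = 4 \pi e^{2 \omega}

Both cases combine into a single formula in |ω|:

F(ω) = 4 \pi e^{- 2 \left|{\omega}\right|}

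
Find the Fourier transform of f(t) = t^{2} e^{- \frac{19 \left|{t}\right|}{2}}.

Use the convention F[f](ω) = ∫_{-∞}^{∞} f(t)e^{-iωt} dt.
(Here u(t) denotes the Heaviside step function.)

F(ω) = \frac{608 \left(361 - 12 \omega^{2}\right)}{\left(4 \omega^{2} + 361\right)^{3}}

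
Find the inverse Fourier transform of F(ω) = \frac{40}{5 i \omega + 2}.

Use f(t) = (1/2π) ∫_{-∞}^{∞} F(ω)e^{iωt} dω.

f(t) = 8 e^{- \frac{2 t}{5}} u\left(t\right)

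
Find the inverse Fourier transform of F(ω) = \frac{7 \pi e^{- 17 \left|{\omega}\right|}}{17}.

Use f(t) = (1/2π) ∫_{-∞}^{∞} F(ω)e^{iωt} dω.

f(t) = \frac{7}{t^{2} + 289}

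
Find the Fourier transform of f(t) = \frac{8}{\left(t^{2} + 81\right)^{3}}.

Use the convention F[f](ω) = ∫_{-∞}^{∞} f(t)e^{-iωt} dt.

F(ω) = \frac{\pi \left(27 \omega^{2} + 9 \left|{\omega}\right| + 1\right) e^{- 9 \left|{\omega}\right|}}{19683}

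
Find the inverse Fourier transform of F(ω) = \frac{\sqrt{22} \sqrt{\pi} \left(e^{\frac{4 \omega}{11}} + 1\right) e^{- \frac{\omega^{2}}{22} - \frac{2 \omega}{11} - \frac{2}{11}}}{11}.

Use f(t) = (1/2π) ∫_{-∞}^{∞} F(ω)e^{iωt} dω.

f(t) = 2 e^{- \frac{11 t^{2}}{2}} \cos{\left(2 t \right)}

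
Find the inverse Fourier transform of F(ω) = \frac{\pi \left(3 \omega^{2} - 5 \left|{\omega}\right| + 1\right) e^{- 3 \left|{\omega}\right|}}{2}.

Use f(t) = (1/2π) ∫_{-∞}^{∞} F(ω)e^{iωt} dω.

f(t) = \frac{4 t^{4}}{\left(t^{2} + 9\right)^{3}}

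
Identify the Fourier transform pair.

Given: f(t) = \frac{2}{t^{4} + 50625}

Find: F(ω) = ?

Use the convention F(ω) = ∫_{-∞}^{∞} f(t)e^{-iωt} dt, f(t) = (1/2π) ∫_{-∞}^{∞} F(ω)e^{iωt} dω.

F(ω) = \frac{2 \pi e^{- \frac{15 \sqrt{2} \left|{\omega}\right|}{2}} \sin{\left(\frac{15 \sqrt{2} \left|{\omega}\right|}{2} + \frac{\pi}{4} \right)}}{3375}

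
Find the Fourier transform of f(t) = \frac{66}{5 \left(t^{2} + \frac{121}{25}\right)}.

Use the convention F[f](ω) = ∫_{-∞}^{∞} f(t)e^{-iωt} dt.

F(ω) = 6 \pi e^{- \frac{11 \left|{\omega}\right|}{5}}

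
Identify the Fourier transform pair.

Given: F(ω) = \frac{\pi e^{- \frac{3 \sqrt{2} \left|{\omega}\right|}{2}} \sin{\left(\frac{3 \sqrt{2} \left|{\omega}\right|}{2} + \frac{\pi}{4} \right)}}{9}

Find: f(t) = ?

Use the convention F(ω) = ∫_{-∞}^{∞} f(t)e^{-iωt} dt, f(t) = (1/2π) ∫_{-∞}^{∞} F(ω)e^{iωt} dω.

f(t) = \frac{3}{t^{4} + 81}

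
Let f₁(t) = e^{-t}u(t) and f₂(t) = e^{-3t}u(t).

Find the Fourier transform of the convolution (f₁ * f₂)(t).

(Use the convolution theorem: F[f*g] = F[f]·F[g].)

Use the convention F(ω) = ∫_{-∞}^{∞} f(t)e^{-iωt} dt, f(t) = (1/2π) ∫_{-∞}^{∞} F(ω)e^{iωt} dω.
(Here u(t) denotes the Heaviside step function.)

F[f₁*f₂](ω) = \frac{1}{\left(i \omega + 1\right) \left(i \omega + 3\right)}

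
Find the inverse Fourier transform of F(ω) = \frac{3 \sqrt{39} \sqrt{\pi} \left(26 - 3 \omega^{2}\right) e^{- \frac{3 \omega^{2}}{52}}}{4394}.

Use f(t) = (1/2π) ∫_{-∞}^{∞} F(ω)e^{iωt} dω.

f(t) = 2 t^{2} e^{- \frac{13 t^{2}}{3}}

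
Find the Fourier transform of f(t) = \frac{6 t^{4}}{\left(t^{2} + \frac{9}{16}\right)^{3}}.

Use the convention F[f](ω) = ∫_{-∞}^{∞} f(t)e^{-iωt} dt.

F(ω) = \frac{3 \pi \left(3 \omega^{2} - 20 \left|{\omega}\right| + 16\right) e^{- \frac{3 \left|{\omega}\right|}{4}}}{16}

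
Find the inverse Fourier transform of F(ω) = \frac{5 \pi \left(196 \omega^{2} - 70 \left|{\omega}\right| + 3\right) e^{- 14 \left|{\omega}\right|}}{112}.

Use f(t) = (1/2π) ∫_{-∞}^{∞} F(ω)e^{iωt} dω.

f(t) = \frac{5 t^{4}}{\left(t^{2} + 196\right)^{3}}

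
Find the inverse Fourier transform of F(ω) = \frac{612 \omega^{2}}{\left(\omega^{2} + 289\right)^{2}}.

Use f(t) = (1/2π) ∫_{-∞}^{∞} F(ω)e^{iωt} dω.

f(t) = 9 \left(1 - 17 \left|{t}\right|\right) e^{- 17 \left|{t}\right|}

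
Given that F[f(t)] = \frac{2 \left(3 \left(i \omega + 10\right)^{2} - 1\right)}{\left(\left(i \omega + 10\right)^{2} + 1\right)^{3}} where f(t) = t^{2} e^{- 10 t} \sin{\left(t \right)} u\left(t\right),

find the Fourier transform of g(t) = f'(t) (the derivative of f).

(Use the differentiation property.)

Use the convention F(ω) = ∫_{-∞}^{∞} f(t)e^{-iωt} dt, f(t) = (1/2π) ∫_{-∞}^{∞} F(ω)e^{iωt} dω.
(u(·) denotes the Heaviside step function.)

F[g](ω) = \frac{2 i \omega \left(3 \left(i \omega + 10\right)^{2} - 1\right)}{\left(\left(i \omega + 10\right)^{2} + 1\right)^{3}}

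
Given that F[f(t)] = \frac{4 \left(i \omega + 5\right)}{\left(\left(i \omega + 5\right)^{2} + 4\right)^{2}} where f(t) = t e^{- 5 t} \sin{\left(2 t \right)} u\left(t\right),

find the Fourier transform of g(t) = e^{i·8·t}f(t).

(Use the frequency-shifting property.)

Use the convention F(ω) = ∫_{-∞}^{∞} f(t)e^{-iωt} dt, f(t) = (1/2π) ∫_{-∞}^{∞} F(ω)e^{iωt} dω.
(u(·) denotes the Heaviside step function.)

F[g](ω) = \frac{4 \left(i \left(\omega - 8\right) + 5\right)}{\left(\left(i \left(\omega - 8\right) + 5\right)^{2} + 4\right)^{2}}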